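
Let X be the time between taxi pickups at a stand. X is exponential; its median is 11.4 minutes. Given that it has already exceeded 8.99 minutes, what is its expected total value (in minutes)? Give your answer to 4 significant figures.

25.44

For an exponential, median = ln(2)/λ, so λ = ln 2 / 11.4 = 0.0608024 per minute.
By memorylessness, E[X | X > 8.99] = 8.99 + 1/λ = 8.99 + 16.4467 = 25.4367 minutes.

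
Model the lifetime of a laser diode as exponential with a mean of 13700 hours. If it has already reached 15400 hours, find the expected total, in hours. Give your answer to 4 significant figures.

29100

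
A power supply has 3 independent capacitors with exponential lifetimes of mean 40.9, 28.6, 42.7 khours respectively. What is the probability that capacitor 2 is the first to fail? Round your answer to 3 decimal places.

Rates: λ_i = 1/mean_i → 0.0244499, 0.034965, 0.0234192; Σλ = 0.0828341.
P(capacitor 2 first) = λ_2/Σλ = 0.034965/0.0828341 ≈ 0.422.

0.422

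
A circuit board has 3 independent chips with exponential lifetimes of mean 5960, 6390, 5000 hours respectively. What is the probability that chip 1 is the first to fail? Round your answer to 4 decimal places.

0.3200

Rates: λ_i = 1/mean_i → 0.000167785, 0.000156495, 0.0002; Σλ = 0.00052428.
P(chip 1 first) = λ_1/Σλ = 0.000167785/0.00052428 ≈ 0.3200.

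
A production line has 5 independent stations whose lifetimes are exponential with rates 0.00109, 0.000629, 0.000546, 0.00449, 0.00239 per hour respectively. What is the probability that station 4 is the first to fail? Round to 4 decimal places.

The time to first failure is exponential with rate Σλ = 0.00109 + 0.000629 + 0.000546 + 0.00449 + 0.00239 = 0.009145.
P(station 4 first) = λ_4/Σλ = 0.00449/0.009145 ≈ 0.4910.

0.4910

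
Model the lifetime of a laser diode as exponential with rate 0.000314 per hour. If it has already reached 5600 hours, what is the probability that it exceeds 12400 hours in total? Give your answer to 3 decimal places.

By the memoryless property, P(X > 5600+6800 | X > 5600) = P(X > 6800).
P(X > 6800) = e^(−2.1352) ≈ 0.118.

0.118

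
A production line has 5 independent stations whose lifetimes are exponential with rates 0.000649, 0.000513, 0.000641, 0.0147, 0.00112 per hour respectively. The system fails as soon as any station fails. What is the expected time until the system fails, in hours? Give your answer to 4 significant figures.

56.74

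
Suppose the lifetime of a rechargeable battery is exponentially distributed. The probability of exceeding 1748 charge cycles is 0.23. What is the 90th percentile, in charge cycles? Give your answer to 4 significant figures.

e^(−λ·1748) = 0.23 ⇒ λ = −ln(0.23)/1748 = 0.000840776.
90th percentile: 1 − e^(−λt) = 0.9, t = −ln(0.1)/λ = 2738.64 charge cycles.

2739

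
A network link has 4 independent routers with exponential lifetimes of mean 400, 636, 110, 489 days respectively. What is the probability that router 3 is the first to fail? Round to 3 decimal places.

0.598

Rates: λ_i = 1/mean_i → 0.0025, 0.00157233, 0.00909091, 0.00204499; Σλ = 0.0152082.
P(router 3 first) = λ_3/Σλ = 0.00909091/0.0152082 ≈ 0.598.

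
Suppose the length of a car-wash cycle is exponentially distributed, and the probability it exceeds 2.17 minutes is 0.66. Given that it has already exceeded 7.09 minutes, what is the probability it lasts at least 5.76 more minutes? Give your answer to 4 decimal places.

0.3319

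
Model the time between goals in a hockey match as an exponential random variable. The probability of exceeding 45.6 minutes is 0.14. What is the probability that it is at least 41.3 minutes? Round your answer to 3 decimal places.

e^(−λ·45.6) = 0.14 ⇒ λ = −ln(0.14)/45.6 = 0.0431165.
P(X > 41.3) = e^(−0.0431165·41.3) = e^(−1.7807) ≈ 0.169.

0.169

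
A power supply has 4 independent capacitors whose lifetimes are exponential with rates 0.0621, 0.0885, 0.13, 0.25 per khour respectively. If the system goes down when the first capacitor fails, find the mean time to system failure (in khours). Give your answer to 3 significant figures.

1.88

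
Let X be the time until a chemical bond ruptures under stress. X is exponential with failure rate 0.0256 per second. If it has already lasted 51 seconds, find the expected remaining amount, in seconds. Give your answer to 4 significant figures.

39.06

By memorylessness, the remaining amount past any threshold is again Exp(λ) with mean 1/λ = 39.0625 seconds.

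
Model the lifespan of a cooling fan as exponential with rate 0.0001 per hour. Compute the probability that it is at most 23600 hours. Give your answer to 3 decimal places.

P(X ≤ 23600) = 1 − e^(−λ·23600) = 1 − e^(−2.36) ≈ 0.906.

0.906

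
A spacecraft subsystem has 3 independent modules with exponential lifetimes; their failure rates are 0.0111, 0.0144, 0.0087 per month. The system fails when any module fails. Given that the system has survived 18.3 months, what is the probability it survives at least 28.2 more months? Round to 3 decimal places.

Time to first failure ~ Exp(Σλ) with Σλ = 0.0342.
By memorylessness, P(T > 18.3+28.2 | T > 18.3) = P(T > 28.2) = e^(−0.0342·28.2) ≈ 0.381.

0.381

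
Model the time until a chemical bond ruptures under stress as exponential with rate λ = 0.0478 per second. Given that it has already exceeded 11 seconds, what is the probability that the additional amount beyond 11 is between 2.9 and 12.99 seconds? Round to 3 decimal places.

Memoryless: the residual past 11 is again Exp(λ).
P(2.9 < residual < 12.99) = e^(−λ·2.9) − e^(−λ·12.99) = 0.87056 − 0.53745 ≈ 0.333.

0.333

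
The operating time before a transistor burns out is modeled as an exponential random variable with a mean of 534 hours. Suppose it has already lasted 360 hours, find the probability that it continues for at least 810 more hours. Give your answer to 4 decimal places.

0.2194

The rate is λ = 1/534 = 0.00187266 per hour.
The exponential is memoryless, so the remaining time is again Exp(λ): the condition X > 360 is irrelevant.
P(X > 810) = e^(−1.5169) ≈ 0.2194.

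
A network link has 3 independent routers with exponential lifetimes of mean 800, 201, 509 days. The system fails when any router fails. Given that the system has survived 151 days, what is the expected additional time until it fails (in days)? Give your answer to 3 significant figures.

First-failure rate Σλ = 1/800 + 1/201 + 1/509 = 0.00818976.
By memorylessness the expected residual is 1/Σλ = 122.104 days, regardless of the 151 already elapsed.

122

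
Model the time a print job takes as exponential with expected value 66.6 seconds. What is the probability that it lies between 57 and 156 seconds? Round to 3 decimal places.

0.329

The rate is λ = 1/66.6 = 0.015015 per second.
P(57 < X < 156) = e^(−λ·57) − e^(−λ·156) = 0.42492 − 0.09610 ≈ 0.329.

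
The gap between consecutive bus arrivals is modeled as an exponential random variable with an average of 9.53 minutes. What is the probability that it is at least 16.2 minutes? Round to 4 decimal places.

The rate is λ = 1/9.53 = 0.104932 per minute.
P(X > 16.2) = e^(−λ·16.2) = e^(−1.6999) ≈ 0.1827.

0.1827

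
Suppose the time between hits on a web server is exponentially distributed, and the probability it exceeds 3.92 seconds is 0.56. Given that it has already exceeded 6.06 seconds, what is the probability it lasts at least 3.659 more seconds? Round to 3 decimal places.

From e^(−λ·3.92) = 0.56, λ = −ln(0.56)/3.92 = 0.147913.
Memoryless: P(X > 6.06+3.659 | X > 6.06) = P(X > 3.659) = e^(−0.147913·3.659) ≈ 0.582.

0.582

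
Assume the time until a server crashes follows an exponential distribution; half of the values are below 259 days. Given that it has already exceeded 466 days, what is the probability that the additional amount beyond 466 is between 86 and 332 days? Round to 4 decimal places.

0.3831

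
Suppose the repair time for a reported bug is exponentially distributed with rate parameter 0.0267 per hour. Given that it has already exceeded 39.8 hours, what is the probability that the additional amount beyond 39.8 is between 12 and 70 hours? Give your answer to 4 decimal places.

0.5716

Memoryless: the residual past 39.8 is again Exp(λ).
P(12 < residual < 70) = e^(−λ·12) − e^(−λ·70) = 0.72586 − 0.15428 ≈ 0.5716.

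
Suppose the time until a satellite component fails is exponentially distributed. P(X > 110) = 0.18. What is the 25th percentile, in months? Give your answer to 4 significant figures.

e^(−λ·110) = 0.18 ⇒ λ = −ln(0.18)/110 = 0.0155891.
25th percentile: 1 − e^(−λt) = 0.25, t = −ln(0.75)/λ = 18.4541 months.

18.45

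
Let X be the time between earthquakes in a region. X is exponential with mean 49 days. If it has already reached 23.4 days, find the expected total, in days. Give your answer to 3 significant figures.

72.4

The rate is λ = 1/49 = 0.0204082 per day.
By memorylessness, E[X | X > 23.4] = 23.4 + 1/λ = 23.4 + 49 = 72.4 days.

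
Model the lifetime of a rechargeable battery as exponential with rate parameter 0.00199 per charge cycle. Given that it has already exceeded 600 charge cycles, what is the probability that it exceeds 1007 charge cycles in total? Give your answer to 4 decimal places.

0.4449

By the memoryless property, P(X > 600+407 | X > 600) = P(X > 407).
P(X > 407) = e^(−0.80993) ≈ 0.4449.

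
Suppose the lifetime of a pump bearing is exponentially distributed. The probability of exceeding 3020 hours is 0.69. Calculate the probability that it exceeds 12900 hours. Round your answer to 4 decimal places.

0.2049

e^(−λ·3020) = 0.69 ⇒ λ = −ln(0.69)/3020 = 0.000122869.
P(X > 12900) = e^(−0.000122869·12900) = e^(−1.585) ≈ 0.2049.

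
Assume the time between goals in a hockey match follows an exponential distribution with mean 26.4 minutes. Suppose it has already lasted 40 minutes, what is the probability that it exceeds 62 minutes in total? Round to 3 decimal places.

0.435

The rate is λ = 1/26.4 = 0.0378788 per minute.
P(X > s+t | X > s) = e^(−λ(s+t))/e^(−λs) = e^(−λt), independent of s = 40.
P(X > 22) = e^(−0.83333) ≈ 0.435.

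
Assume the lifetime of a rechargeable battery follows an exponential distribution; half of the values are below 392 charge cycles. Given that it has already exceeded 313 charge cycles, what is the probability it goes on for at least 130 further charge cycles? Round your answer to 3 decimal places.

For an exponential, median = ln(2)/λ, so λ = ln 2 / 392 = 0.00176823 per charge cycle.
The exponential is memoryless, so the remaining time is again Exp(λ): the condition X > 313 is irrelevant.
P(X > 130) = e^(−0.22987) ≈ 0.795.

0.795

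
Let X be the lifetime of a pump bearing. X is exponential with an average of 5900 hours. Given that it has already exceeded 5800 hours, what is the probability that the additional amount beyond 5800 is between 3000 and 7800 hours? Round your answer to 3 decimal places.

The rate is λ = 1/5900 = 0.000169492 per hour.
Memoryless: the residual past 5800 is again Exp(λ).
P(3000 < residual < 7800) = e^(−λ·3000) − e^(−λ·7800) = 0.60141 − 0.26659 ≈ 0.335.

0.335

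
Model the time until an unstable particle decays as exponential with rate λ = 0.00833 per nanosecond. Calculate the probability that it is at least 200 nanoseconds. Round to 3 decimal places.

P(X > 200) = e^(−λ·200) = e^(−1.666) ≈ 0.189.

0.189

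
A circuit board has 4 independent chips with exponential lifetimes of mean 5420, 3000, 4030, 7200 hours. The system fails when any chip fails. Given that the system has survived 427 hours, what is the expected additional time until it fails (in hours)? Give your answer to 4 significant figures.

First-failure rate Σλ = 1/5420 + 1/3000 + 1/4030 + 1/7200 = 0.000904863.
By memorylessness the expected residual is 1/Σλ = 1105.14 hours, regardless of the 427 already elapsed.

1105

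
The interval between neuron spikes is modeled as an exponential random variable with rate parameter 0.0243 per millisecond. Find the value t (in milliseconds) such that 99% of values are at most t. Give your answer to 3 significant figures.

Set 1 − e^(−λt) = 0.99, so t = −ln(0.01)/λ = 4.6052/0.0243 ≈ 189.513 milliseconds.

190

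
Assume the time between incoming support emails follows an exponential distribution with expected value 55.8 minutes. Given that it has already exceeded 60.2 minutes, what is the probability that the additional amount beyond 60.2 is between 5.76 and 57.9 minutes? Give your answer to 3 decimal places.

The rate is λ = 1/55.8 = 0.0179211 per minute.
Memoryless: the residual past 60.2 is again Exp(λ).
P(5.76 < residual < 57.9) = e^(−λ·5.76) − e^(−λ·57.9) = 0.90192 − 0.35429 ≈ 0.548.

0.548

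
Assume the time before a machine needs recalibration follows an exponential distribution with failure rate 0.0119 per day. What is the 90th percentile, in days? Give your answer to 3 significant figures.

193

Set 1 − e^(−λt) = 0.9, so t = −ln(0.1)/λ = 2.3026/0.0119 ≈ 193.495 days.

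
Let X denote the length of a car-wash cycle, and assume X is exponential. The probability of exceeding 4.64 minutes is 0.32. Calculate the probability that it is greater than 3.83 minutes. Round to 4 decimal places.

e^(−λ·4.64) = 0.32 ⇒ λ = −ln(0.32)/4.64 = 0.245568.
P(X > 3.83) = e^(−0.245568·3.83) = e^(−0.94052) ≈ 0.3904.

0.3904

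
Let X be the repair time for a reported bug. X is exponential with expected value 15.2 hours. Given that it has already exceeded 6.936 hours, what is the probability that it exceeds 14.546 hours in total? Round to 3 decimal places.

The rate is λ = 1/15.2 = 0.0657895 per hour.
By the memoryless property, P(X > 6.936+7.61 | X > 6.936) = P(X > 7.61).
P(X > 7.61) = e^(−0.50066) ≈ 0.606.

0.606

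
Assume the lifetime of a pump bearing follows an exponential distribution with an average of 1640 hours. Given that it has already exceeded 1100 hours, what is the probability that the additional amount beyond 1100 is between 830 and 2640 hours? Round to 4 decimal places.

0.4029

The rate is λ = 1/1640 = 0.000609756 per hour.
Memoryless: the residual past 1100 is again Exp(λ).
P(830 < residual < 2640) = e^(−λ·830) − e^(−λ·2640) = 0.60284 − 0.19994 ≈ 0.4029.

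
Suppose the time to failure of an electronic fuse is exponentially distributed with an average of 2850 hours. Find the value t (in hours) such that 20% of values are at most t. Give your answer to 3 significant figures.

The rate is λ = 1/2850 = 0.000350877 per hour.
Set 1 − e^(−λt) = 0.2, so t = −ln(0.8)/λ = 0.22314/0.000350877 ≈ 635.959 hours.

636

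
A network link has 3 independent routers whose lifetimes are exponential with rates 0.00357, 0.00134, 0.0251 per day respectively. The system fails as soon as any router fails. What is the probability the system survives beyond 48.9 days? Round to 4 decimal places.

The time to first failure is exponential with rate Σλ = 0.00357 + 0.00134 + 0.0251 = 0.03001.
P(min > 48.9) = e^(−0.03001·48.9) = e^(−1.4675) ≈ 0.2305.

0.2305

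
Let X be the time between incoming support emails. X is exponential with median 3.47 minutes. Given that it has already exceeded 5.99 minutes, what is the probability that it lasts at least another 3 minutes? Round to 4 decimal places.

For an exponential, median = ln(2)/λ, so λ = ln 2 / 3.47 = 0.199754 per minute.
P(X > s+t | X > s) = e^(−λ(s+t))/e^(−λs) = e^(−λt), independent of s = 5.99.
P(X > 3) = e^(−0.59926) ≈ 0.5492.

0.5492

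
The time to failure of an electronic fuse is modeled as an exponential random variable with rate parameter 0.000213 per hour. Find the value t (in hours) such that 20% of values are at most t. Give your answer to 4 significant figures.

Set 1 − e^(−λt) = 0.2, so t = −ln(0.8)/λ = 0.22314/0.000213 ≈ 1047.62 hours.

1048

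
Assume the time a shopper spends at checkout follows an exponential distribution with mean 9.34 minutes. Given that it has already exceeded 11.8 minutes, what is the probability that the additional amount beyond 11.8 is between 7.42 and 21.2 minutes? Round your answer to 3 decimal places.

0.349

The rate is λ = 1/9.34 = 0.107066 per minute.
Memoryless: the residual past 11.8 is again Exp(λ).
P(7.42 < residual < 21.2) = e^(−λ·7.42) − e^(−λ·21.2) = 0.45184 − 0.10333 ≈ 0.349.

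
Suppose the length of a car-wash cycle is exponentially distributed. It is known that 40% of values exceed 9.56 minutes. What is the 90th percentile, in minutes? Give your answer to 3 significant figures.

24.0

e^(−λ·9.56) = 0.40 ⇒ λ = −ln(0.40)/9.56 = 0.0958463.
90th percentile: 1 − e^(−λt) = 0.9, t = −ln(0.1)/λ = 24.0237 minutes.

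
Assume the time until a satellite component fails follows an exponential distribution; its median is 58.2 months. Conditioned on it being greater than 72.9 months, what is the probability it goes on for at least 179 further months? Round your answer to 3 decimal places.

0.119

For an exponential, median = ln(2)/λ, so λ = ln 2 / 58.2 = 0.0119097 per month.
The exponential is memoryless, so the remaining time is again Exp(λ): the condition X > 72.9 is irrelevant.
P(X > 179) = e^(−2.1318) ≈ 0.119.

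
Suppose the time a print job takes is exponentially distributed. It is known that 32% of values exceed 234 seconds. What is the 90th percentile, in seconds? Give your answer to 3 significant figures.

e^(−λ·234) = 0.32 ⇒ λ = −ln(0.32)/234 = 0.00486938.
90th percentile: 1 − e^(−λt) = 0.9, t = −ln(0.1)/λ = 472.871 seconds.

473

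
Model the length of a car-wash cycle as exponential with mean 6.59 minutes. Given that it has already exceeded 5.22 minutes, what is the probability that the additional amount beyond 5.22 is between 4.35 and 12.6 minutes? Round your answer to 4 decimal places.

The rate is λ = 1/6.59 = 0.151745 per minute.
Memoryless: the residual past 5.22 is again Exp(λ).
P(4.35 < residual < 12.6) = e^(−λ·4.35) − e^(−λ·12.6) = 0.51680 − 0.14779 ≈ 0.3690.

0.3690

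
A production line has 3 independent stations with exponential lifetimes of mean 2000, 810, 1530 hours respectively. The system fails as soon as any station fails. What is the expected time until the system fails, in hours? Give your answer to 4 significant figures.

The first failure time is exponential with rate Σλ_i = 1/2000 + 1/810 + 1/1530 = 0.00238816 per hour.
E[min] = 1/Σλ = 1/0.00238816 = 418.732 hours.

418.7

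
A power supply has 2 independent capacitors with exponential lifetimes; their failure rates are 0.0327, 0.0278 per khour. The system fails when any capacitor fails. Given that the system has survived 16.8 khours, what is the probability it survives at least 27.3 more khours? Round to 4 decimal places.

0.1917

Time to first failure ~ Exp(Σλ) with Σλ = 0.0605.
By memorylessness, P(T > 16.8+27.3 | T > 16.8) = P(T > 27.3) = e^(−0.0605·27.3) ≈ 0.1917.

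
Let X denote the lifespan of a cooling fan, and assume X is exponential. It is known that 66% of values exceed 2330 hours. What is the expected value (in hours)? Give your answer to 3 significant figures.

5610

e^(−λ·2330) = 0.66 ⇒ λ = −ln(0.66)/2330 = 0.000178333.
Mean = 1/λ = 5607.49 hours.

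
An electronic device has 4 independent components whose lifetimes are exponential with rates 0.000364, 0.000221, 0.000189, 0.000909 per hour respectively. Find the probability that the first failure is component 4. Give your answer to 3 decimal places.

The time to first failure is exponential with rate Σλ = 0.000364 + 0.000221 + 0.000189 + 0.000909 = 0.001683.
P(component 4 first) = λ_4/Σλ = 0.000909/0.001683 ≈ 0.540.

0.540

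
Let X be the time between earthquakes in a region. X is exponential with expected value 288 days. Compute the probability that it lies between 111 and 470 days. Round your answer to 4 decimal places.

The rate is λ = 1/288 = 0.00347222 per day.
P(111 < X < 470) = e^(−λ·111) − e^(−λ·470) = 0.68017 − 0.19555 ≈ 0.4846.

0.4846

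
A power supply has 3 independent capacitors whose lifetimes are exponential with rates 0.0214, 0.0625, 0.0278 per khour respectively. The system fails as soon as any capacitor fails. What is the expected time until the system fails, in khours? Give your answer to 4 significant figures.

8.953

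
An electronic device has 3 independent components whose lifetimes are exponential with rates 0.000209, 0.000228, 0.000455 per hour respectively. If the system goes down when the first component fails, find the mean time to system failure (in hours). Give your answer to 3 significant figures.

1120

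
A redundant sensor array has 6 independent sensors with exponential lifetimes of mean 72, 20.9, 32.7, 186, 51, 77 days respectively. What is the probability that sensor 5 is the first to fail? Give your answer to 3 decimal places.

0.150

Rates: λ_i = 1/mean_i → 0.0138889, 0.0478469, 0.030581, 0.00537634, 0.0196078, 0.012987; Σλ = 0.130288.
P(sensor 5 first) = λ_5/Σλ = 0.0196078/0.130288 ≈ 0.150.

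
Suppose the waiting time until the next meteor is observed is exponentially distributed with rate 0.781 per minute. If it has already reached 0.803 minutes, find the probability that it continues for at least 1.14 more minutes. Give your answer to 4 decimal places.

0.4105

The exponential is memoryless, so the remaining time is again Exp(λ): the condition X > 0.803 is irrelevant.
P(X > 1.14) = e^(−0.89034) ≈ 0.4105.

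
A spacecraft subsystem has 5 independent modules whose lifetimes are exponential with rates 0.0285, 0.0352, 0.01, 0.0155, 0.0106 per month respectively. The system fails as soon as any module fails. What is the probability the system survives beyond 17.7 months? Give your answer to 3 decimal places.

0.171

The time to first failure is exponential with rate Σλ = 0.0285 + 0.0352 + 0.01 + 0.0155 + 0.0106 = 0.0998.
P(min > 17.7) = e^(−0.0998·17.7) = e^(−1.7665) ≈ 0.171.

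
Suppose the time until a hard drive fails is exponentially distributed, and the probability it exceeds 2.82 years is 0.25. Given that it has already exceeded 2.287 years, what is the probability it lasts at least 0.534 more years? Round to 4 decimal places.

From e^(−λ·2.82) = 0.25, λ = −ln(0.25)/2.82 = 0.491594.
Memoryless: P(X > 2.287+0.534 | X > 2.287) = P(X > 0.534) = e^(−0.491594·0.534) ≈ 0.7691.

0.7691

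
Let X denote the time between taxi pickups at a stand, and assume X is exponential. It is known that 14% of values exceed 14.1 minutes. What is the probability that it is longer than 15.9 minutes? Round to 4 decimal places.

0.1089

e^(−λ·14.1) = 0.14 ⇒ λ = −ln(0.14)/14.1 = 0.139441.
P(X > 15.9) = e^(−0.139441·15.9) = e^(−2.2171) ≈ 0.1089.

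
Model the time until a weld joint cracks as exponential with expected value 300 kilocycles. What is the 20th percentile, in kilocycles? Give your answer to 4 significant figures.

66.94

The rate is λ = 1/300 = 0.00333333 per kilocycle.
Set 1 − e^(−λt) = 0.2, so t = −ln(0.8)/λ = 0.22314/0.00333333 ≈ 66.9431 kilocycles.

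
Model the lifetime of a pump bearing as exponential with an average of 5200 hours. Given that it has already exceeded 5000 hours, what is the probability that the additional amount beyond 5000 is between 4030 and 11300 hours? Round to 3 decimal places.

0.347

The rate is λ = 1/5200 = 0.000192308 per hour.
Memoryless: the residual past 5000 is again Exp(λ).
P(4030 < residual < 11300) = e^(−λ·4030) − e^(−λ·11300) = 0.46070 − 0.11383 ≈ 0.347.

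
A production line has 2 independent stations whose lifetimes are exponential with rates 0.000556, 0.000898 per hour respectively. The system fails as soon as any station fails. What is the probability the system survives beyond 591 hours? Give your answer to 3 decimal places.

The time to first failure is exponential with rate Σλ = 0.000556 + 0.000898 = 0.001454.
P(min > 591) = e^(−0.001454·591) = e^(−0.85931) ≈ 0.423.

0.423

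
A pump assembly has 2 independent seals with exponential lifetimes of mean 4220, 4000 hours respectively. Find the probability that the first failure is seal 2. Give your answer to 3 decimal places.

0.513

Rates: λ_i = 1/mean_i → 0.000236967, 0.00025; Σλ = 0.000486967.
P(seal 2 first) = λ_2/Σλ = 0.00025/0.000486967 ≈ 0.513.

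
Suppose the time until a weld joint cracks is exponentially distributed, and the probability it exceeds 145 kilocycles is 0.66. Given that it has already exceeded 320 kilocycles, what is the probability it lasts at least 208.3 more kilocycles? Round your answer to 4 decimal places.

0.5505

From e^(−λ·145) = 0.66, λ = −ln(0.66)/145 = 0.00286562.
Memoryless: P(X > 320+208.3 | X > 320) = P(X > 208.3) = e^(−0.00286562·208.3) ≈ 0.5505.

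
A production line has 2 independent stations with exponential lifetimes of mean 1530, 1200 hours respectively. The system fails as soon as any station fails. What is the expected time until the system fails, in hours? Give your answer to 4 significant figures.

The first failure time is exponential with rate Σλ_i = 1/1530 + 1/1200 = 0.00148693 per hour.
E[min] = 1/Σλ = 1/0.00148693 = 672.527 hours.

672.5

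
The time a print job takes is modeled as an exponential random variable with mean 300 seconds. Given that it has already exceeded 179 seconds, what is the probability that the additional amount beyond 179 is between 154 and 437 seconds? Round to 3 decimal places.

0.365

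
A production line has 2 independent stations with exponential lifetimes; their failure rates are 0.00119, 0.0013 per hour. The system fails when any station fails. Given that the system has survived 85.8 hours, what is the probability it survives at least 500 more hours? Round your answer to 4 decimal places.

0.2879

Time to first failure ~ Exp(Σλ) with Σλ = 0.00249.
By memorylessness, P(T > 85.8+500 | T > 85.8) = P(T > 500) = e^(−0.00249·500) ≈ 0.2879.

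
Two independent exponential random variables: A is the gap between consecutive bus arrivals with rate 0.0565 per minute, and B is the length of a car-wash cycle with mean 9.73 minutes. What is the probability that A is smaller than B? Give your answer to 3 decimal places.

λ_1 = 0.0565, λ_2 = 1/9.73 = 0.102775.
For independent exponentials, P(A < B) = λ_1/(λ_1+λ_2) = 0.0565/0.159275 ≈ 0.355.

0.355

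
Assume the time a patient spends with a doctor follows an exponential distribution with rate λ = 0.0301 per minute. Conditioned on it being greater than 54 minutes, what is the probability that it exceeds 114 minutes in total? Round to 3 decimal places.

0.164

By the memoryless property, P(X > 54+60 | X > 54) = P(X > 60).
P(X > 60) = e^(−1.806) ≈ 0.164.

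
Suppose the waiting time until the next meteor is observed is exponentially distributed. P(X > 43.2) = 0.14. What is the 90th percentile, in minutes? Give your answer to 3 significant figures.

50.6

e^(−λ·43.2) = 0.14 ⇒ λ = −ln(0.14)/43.2 = 0.0455119.
90th percentile: 1 − e^(−λt) = 0.9, t = −ln(0.1)/λ = 50.5931 minutes.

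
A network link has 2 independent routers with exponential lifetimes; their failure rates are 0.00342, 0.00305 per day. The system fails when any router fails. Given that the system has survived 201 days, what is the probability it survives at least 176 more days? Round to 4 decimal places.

0.3202

Time to first failure ~ Exp(Σλ) with Σλ = 0.00647.
By memorylessness, P(T > 201+176 | T > 201) = P(T > 176) = e^(−0.00647·176) ≈ 0.3202.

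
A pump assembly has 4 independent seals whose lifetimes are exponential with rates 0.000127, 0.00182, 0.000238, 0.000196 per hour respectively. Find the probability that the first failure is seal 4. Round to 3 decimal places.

The time to first failure is exponential with rate Σλ = 0.000127 + 0.00182 + 0.000238 + 0.000196 = 0.002381.
P(seal 4 first) = λ_4/Σλ = 0.000196/0.002381 ≈ 0.082.

0.082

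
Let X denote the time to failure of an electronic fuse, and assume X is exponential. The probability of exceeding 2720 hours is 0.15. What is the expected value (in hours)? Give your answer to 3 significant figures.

1430

e^(−λ·2720) = 0.15 ⇒ λ = −ln(0.15)/2720 = 0.000697471.
Mean = 1/λ = 1433.75 hours.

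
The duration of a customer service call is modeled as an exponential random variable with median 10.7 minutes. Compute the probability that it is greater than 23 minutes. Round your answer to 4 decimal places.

For an exponential, median = ln(2)/λ, so λ = ln 2 / 10.7 = 0.0647801 per minute.
P(X > 23) = e^(−λ·23) = e^(−1.4899) ≈ 0.2254.

0.2254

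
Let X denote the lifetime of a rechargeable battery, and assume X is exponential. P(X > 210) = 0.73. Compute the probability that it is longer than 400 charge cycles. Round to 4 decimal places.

e^(−λ·210) = 0.73 ⇒ λ = −ln(0.73)/210 = 0.00149862.
P(X > 400) = e^(−0.00149862·400) = e^(−0.59945) ≈ 0.5491.

0.5491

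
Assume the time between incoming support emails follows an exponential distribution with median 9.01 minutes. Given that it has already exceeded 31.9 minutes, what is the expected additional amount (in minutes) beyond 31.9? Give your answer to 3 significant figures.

For an exponential, median = ln(2)/λ, so λ = ln 2 / 9.01 = 0.0769309 per minute.
By memorylessness, the remaining amount past any threshold is again Exp(λ) with mean 1/λ = 12.9987 minutes.

13.0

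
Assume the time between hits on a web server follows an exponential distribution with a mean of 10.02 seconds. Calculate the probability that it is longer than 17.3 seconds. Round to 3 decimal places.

The rate is λ = 1/10.02 = 0.0998004 per second.
P(X > 17.3) = e^(−λ·17.3) = e^(−1.7265) ≈ 0.178.

0.178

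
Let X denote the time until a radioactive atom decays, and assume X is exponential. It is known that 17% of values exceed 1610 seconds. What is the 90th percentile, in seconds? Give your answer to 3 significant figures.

2090

e^(−λ·1610) = 0.17 ⇒ λ = −ln(0.17)/1610 = 0.00110059.
90th percentile: 1 − e^(−λt) = 0.9, t = −ln(0.1)/λ = 2092.13 seconds.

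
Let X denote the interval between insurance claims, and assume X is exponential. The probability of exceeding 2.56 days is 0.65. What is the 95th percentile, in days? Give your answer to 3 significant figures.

17.8

e^(−λ·2.56) = 0.65 ⇒ λ = −ln(0.65)/2.56 = 0.168275.
95th percentile: 1 − e^(−λt) = 0.95, t = −ln(0.05)/λ = 17.8026 days.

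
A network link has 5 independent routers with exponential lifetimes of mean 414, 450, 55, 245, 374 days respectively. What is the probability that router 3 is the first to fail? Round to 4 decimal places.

0.6148

Rates: λ_i = 1/mean_i → 0.00241546, 0.00222222, 0.0181818, 0.00408163, 0.0026738; Σλ = 0.0295749.
P(router 3 first) = λ_3/Σλ = 0.0181818/0.0295749 ≈ 0.6148.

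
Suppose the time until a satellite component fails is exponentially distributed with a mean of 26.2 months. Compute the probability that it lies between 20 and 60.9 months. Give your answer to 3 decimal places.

The rate is λ = 1/26.2 = 0.0381679 per month.
P(20 < X < 60.9) = e^(−λ·20) − e^(−λ·60.9) = 0.46610 − 0.09784 ≈ 0.368.

0.368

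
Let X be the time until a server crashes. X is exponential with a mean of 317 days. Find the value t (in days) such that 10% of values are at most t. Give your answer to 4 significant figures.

33.40

The rate is λ = 1/317 = 0.00315457 per day.
Set 1 − e^(−λt) = 0.1, so t = −ln(0.9)/λ = 0.10536/0.00315457 ≈ 33.3993 days.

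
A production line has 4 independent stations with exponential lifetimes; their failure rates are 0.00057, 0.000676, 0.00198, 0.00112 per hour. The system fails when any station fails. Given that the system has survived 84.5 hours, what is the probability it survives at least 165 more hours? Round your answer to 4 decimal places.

0.4882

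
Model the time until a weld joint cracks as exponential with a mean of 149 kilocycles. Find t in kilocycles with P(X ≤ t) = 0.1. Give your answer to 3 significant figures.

The rate is λ = 1/149 = 0.00671141 per kilocycle.
Set 1 − e^(−λt) = 0.1, so t = −ln(0.9)/λ = 0.10536/0.00671141 ≈ 15.6987 kilocycles.

15.7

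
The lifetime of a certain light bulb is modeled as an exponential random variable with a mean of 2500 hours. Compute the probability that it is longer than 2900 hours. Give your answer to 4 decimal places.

0.3135

The rate is λ = 1/2500 = 0.0004 per hour.
P(X > 2900) = e^(−λ·2900) = e^(−1.16) ≈ 0.3135.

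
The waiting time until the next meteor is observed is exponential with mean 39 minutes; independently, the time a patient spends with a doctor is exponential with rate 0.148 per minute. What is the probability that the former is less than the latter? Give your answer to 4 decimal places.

λ_1 = 1/39 = 0.025641, λ_2 = 0.148.
For independent exponentials, P(the former < the latter) = λ_1/(λ_1+λ_2) = 0.025641/0.173641 ≈ 0.1477.

0.1477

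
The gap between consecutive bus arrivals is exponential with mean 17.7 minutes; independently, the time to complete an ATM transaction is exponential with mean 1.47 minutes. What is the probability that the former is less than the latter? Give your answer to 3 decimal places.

λ_1 = 1/17.7 = 0.0564972, λ_2 = 1/1.47 = 0.680272.
For independent exponentials, P(the former < the latter) = λ_1/(λ_1+λ_2) = 0.0564972/0.736769 ≈ 0.077.

0.077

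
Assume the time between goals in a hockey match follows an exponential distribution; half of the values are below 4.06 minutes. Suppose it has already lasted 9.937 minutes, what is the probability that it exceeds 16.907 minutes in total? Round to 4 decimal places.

For an exponential, median = ln(2)/λ, so λ = ln 2 / 4.06 = 0.170726 per minute.
P(X > s+t | X > s) = e^(−λ(s+t))/e^(−λs) = e^(−λt), independent of s = 9.937.
P(X > 6.97) = e^(−1.19) ≈ 0.3042.

0.3042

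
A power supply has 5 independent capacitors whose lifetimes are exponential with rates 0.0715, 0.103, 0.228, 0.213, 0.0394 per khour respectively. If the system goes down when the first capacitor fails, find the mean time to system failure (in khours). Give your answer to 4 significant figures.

The time to first failure is exponential with rate Σλ = 0.0715 + 0.103 + 0.228 + 0.213 + 0.0394 = 0.6549.
E[min] = 1/Σλ = 1/0.6549 = 1.52695 khours.

1.527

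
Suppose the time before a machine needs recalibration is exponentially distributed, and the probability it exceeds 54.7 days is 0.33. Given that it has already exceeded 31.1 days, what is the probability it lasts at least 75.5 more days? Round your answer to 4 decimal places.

0.2165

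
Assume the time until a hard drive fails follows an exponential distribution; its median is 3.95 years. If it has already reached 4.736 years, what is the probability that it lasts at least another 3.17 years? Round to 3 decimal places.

0.573

For an exponential, median = ln(2)/λ, so λ = ln 2 / 3.95 = 0.17548 per year.
P(X > s+t | X > s) = e^(−λ(s+t))/e^(−λs) = e^(−λt), independent of s = 4.736.
P(X > 3.17) = e^(−0.55627) ≈ 0.573.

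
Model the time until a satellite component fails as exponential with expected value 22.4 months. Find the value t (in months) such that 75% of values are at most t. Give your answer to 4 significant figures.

31.05

The rate is λ = 1/22.4 = 0.0446429 per month.
Set 1 − e^(−λt) = 0.75, so t = −ln(0.25)/λ = 1.3863/0.0446429 ≈ 31.053 months.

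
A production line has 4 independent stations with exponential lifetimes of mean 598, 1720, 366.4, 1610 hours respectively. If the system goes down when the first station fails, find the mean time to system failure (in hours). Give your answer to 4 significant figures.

The first failure time is exponential with rate Σλ_i = 1/598 + 1/1720 + 1/366.4 + 1/1610 = 0.00560401 per hour.
E[min] = 1/Σλ = 1/0.00560401 = 178.444 hours.

178.4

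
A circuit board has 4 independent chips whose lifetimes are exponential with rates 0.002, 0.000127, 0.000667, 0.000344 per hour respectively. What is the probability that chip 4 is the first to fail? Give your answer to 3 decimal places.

The time to first failure is exponential with rate Σλ = 0.002 + 0.000127 + 0.000667 + 0.000344 = 0.003138.
P(chip 4 first) = λ_4/Σλ = 0.000344/0.003138 ≈ 0.110.

0.110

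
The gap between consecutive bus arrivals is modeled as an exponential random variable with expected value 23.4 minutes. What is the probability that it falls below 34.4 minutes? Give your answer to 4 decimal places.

0.7701

The rate is λ = 1/23.4 = 0.042735 per minute.
P(X ≤ 34.4) = 1 − e^(−λ·34.4) = 1 − e^(−1.4701) ≈ 0.7701.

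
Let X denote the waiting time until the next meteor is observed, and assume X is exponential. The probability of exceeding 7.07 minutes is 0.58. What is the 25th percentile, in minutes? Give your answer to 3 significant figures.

3.73

e^(−λ·7.07) = 0.58 ⇒ λ = −ln(0.58)/7.07 = 0.0770477.
25th percentile: 1 − e^(−λt) = 0.25, t = −ln(0.75)/λ = 3.73382 minutes.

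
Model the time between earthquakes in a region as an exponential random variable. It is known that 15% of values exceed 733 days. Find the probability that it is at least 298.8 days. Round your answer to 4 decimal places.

0.4615

e^(−λ·733) = 0.15 ⇒ λ = −ln(0.15)/733 = 0.00258816.
P(X > 298.8) = e^(−0.00258816·298.8) = e^(−0.77334) ≈ 0.4615.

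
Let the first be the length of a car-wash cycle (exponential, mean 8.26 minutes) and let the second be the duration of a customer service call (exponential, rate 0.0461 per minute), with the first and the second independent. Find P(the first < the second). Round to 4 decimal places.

0.7242

λ_1 = 1/8.26 = 0.121065, λ_2 = 0.0461.
For independent exponentials, P(the first < the second) = λ_1/(λ_1+λ_2) = 0.121065/0.167165 ≈ 0.7242.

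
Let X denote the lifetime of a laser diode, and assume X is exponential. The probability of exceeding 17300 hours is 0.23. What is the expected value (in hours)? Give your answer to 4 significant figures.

11770

e^(−λ·17300) = 0.23 ⇒ λ = −ln(0.23)/17300 = 0.0000849524.
Mean = 1/λ = 11771.3 hours.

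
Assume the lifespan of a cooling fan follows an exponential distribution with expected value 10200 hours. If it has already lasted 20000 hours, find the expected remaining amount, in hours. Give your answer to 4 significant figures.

The rate is λ = 1/10200 = 0.0000980392 per hour.
By memorylessness, the remaining amount past any threshold is again Exp(λ) with mean 1/λ = 10200 hours.

10200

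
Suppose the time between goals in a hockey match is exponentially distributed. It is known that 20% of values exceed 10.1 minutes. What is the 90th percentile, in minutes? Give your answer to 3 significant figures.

14.4

e^(−λ·10.1) = 0.20 ⇒ λ = −ln(0.20)/10.1 = 0.15935.
90th percentile: 1 − e^(−λt) = 0.9, t = −ln(0.1)/λ = 14.4498 minutes.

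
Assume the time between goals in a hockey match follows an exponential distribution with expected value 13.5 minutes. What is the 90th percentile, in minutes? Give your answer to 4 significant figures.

31.08

The rate is λ = 1/13.5 = 0.0740741 per minute.
Set 1 − e^(−λt) = 0.9, so t = −ln(0.1)/λ = 2.3026/0.0740741 ≈ 31.0849 minutes.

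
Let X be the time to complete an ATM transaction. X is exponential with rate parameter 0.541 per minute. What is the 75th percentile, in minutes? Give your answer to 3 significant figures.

Set 1 − e^(−λt) = 0.75, so t = −ln(0.25)/λ = 1.3863/0.541 ≈ 2.56247 minutes.

2.56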